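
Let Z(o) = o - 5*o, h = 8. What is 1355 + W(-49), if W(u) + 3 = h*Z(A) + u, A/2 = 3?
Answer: 1111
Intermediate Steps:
A = 6 (A = 2*3 = 6)
Z(o) = -4*o
W(u) = -195 + u (W(u) = -3 + (8*(-4*6) + u) = -3 + (8*(-24) + u) = -3 + (-192 + u) = -195 + u)
1355 + W(-49) = 1355 + (-195 - 49) = 1355 - 244 = 1111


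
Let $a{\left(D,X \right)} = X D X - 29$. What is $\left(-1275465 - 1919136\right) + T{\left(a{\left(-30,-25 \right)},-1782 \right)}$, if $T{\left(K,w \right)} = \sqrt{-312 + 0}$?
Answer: $-3194601 + 2 i \sqrt{78} \approx -3.1946 \cdot 10^{6} + 17.664 i$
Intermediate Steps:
$a{\left(D,X \right)} = -29 + D X^{2}$ ($a{\left(D,X \right)} = D X X - 29 = D X^{2} - 29 = -29 + D X^{2}$)
$T{\left(K,w \right)} = 2 i \sqrt{78}$ ($T{\left(K,w \right)} = \sqrt{-312} = 2 i \sqrt{78}$)
$\left(-1275465 - 1919136\right) + T{\left(a{\left(-30,-25 \right)},-1782 \right)} = \left(-1275465 - 1919136\right) + 2 i \sqrt{78} = -3194601 + 2 i \sqrt{78}$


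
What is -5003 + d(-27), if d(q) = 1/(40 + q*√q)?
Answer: -106478809/21283 + 81*I*√3/21283 ≈ -5003.0 + 0.0065919*I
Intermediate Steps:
d(q) = 1/(40 + q^(3/2))
-5003 + d(-27) = -5003 + 1/(40 + (-27)^(3/2)) = -5003 + 1/(40 - 81*I*√3)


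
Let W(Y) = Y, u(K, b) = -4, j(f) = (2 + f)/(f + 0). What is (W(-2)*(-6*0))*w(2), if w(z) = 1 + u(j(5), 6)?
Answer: 0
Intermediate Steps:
j(f) = (2 + f)/f
w(z) = -3 (w(z) = 1 - 4 = -3)
(W(-2)*(-6*0))*w(2) = -(-12)*0*(-3) = -2*0*(-3) = 0*(-3) = 0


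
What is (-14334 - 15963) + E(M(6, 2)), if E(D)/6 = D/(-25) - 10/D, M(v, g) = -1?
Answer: -755919/25 ≈ -30237.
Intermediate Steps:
E(D) = -60/D - 6*D/25 (E(D) = 6*(D/(-25) - 10/D) = 6*(D*(-1/25) - 10/D) = 6*(-D/25 - 10/D) = 6*(-10/D - D/25) = -60/D - 6*D/25)
(-14334 - 15963) + E(M(6, 2)) = (-14334 - 15963) + (-60/(-1) - 6/25*(-1)) = -30297 + (-60*(-1) + 6/25) = -30297 + (60 + 6/25) = -30297 + 1506/25 = -755919/25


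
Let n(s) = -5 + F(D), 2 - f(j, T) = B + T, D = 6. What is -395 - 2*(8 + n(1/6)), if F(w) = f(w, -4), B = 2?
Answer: -409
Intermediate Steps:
f(j, T) = -T (f(j, T) = 2 - (2 + T) = 2 + (-2 - T) = -T)
F(w) = 4 (F(w) = -1*(-4) = 4)
n(s) = -1 (n(s) = -5 + 4 = -1)
-395 - 2*(8 + n(1/6)) = -395 - 2*(8 - 1) = -395 - 2*7 = -395 - 1*14 = -395 - 14 = -409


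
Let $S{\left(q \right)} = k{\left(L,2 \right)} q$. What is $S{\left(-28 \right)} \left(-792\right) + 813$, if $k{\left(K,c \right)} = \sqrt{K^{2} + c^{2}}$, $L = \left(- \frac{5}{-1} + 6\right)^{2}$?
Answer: $813 + 22176 \sqrt{14645} \approx 2.6845 \cdot 10^{6}$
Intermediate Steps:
$L = 121$ ($L = \left(\left(-5\right) \left(-1\right) + 6\right)^{2} = \left(5 + 6\right)^{2} = 11^{2} = 121$)
$S{\left(q \right)} = q \sqrt{14645}$ ($S{\left(q \right)} = \sqrt{121^{2} + 2^{2}} q = \sqrt{14641 + 4} q = \sqrt{14645} q = q \sqrt{14645}$)
$S{\left(-28 \right)} \left(-792\right) + 813 = - 28 \sqrt{14645} \left(-792\right) + 813 = 22176 \sqrt{14645} + 813 = 813 + 22176 \sqrt{14645}$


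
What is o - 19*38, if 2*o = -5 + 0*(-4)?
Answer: -1449/2 ≈ -724.50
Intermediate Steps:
o = -5/2 (o = (-5 + 0*(-4))/2 = (-5 + 0)/2 = (½)*(-5) = -5/2 ≈ -2.5000)
o - 19*38 = -5/2 - 19*38 = -5/2 - 722 = -1449/2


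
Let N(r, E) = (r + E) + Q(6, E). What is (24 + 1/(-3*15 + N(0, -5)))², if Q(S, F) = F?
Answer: 1739761/3025 ≈ 575.13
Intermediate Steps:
N(r, E) = r + 2*E (N(r, E) = (r + E) + E = (E + r) + E = r + 2*E)
(24 + 1/(-3*15 + N(0, -5)))² = (24 + 1/(-3*15 + (0 + 2*(-5))))² = (24 + 1/(-45 + (0 - 10)))² = (24 + 1/(-45 - 10))² = (24 + 1/(-55))² = (24 - 1/55)² = (1319/55)² = 1739761/3025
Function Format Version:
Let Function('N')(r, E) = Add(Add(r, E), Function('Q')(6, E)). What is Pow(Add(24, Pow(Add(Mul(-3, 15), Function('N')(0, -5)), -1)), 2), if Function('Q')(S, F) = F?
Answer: Rational(1739761, 3025) ≈ 575.13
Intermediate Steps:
Function('N')(r, E) = Add(r, Mul(2, E)) (Function('N')(r, E) = Add(Add(r, E), E) = Add(Add(E, r), E) = Add(r, Mul(2, E)))
Pow(Add(24, Pow(Add(Mul(-3, 15), Function('N')(0, -5)), -1)), 2) = Pow(Add(24, Pow(Add(Mul(-3, 15), Add(0, Mul(2, -5))), -1)), 2) = Pow(Add(24, Pow(Add(-45, Add(0, -10)), -1)), 2) = Pow(Add(24, Pow(Add(-45, -10), -1)), 2) = Pow(Add(24, Pow(-55, -1)), 2) = Pow(Add(24, Rational(-1, 55)), 2) = Pow(Rational(1319, 55), 2) = Rational(1739761, 3025)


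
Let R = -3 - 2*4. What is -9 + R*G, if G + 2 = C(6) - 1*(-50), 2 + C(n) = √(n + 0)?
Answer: -515 - 11*√6 ≈ -541.94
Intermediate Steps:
C(n) = -2 + √n (C(n) = -2 + √(n + 0) = -2 + √n)
R = -11 (R = -3 - 8 = -11)
G = 46 + √6 (G = -2 + ((-2 + √6) - 1*(-50)) = -2 + ((-2 + √6) + 50) = -2 + (48 + √6) = 46 + √6 ≈ 48.449)
-9 + R*G = -9 - 11*(46 + √6) = -9 + (-506 - 11*√6) = -515 - 11*√6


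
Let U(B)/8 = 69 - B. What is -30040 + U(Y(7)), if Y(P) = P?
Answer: -29544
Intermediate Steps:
U(B) = 552 - 8*B (U(B) = 8*(69 - B) = 552 - 8*B)
-30040 + U(Y(7)) = -30040 + (552 - 8*7) = -30040 + (552 - 56) = -30040 + 496 = -29544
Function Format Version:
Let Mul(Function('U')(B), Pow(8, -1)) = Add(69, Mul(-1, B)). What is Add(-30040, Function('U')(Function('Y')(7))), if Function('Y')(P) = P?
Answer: -29544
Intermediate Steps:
Function('U')(B) = Add(552, Mul(-8, B)) (Function('U')(B) = Mul(8, Add(69, Mul(-1, B))) = Add(552, Mul(-8, B)))
Add(-30040, Function('U')(Function('Y')(7))) = Add(-30040, Add(552, Mul(-8, 7))) = Add(-30040, Add(552, -56)) = Add(-30040, 496) = -29544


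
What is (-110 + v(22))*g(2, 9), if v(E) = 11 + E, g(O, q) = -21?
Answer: 1617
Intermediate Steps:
(-110 + v(22))*g(2, 9) = (-110 + (11 + 22))*(-21) = (-110 + 33)*(-21) = -77*(-21) = 1617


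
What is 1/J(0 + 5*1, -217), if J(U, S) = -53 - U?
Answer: -1/58 ≈ -0.017241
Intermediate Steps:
1/J(0 + 5*1, -217) = 1/(-53 - (0 + 5*1)) = 1/(-53 - (0 + 5)) = 1/(-53 - 1*5) = 1/(-53 - 5) = 1/(-58) = -1/58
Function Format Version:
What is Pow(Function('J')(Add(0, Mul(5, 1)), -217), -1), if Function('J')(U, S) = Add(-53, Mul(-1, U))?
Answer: Rational(-1, 58) ≈ -0.017241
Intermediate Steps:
Pow(Function('J')(Add(0, Mul(5, 1)), -217), -1) = Pow(Add(-53, Mul(-1, Add(0, Mul(5, 1)))), -1) = Pow(Add(-53, Mul(-1, Add(0, 5))), -1) = Pow(Add(-53, Mul(-1, 5)), -1) = Pow(Add(-53, -5), -1) = Pow(-58, -1) = Rational(-1, 58)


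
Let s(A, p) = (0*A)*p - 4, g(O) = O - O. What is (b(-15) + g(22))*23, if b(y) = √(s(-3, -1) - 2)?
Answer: 23*I*√6 ≈ 56.338*I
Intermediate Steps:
g(O) = 0
s(A, p) = -4 (s(A, p) = 0*p - 4 = 0 - 4 = -4)
b(y) = I*√6 (b(y) = √(-4 - 2) = √(-6) = I*√6)
(b(-15) + g(22))*23 = (I*√6 + 0)*23 = (I*√6)*23 = 23*I*√6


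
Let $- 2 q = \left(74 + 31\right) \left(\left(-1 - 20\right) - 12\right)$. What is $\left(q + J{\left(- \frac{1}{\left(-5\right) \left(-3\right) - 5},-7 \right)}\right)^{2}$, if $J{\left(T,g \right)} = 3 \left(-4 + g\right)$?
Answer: $\frac{11553201}{4} \approx 2.8883 \cdot 10^{6}$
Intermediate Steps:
$J{\left(T,g \right)} = -12 + 3 g$
$q = \frac{3465}{2}$ ($q = - \frac{\left(74 + 31\right) \left(\left(-1 - 20\right) - 12\right)}{2} = - \frac{105 \left(\left(-1 - 20\right) - 12\right)}{2} = - \frac{105 \left(-21 - 12\right)}{2} = - \frac{105 \left(-33\right)}{2} = \left(- \frac{1}{2}\right) \left(-3465\right) = \frac{3465}{2} \approx 1732.5$)
$\left(q + J{\left(- \frac{1}{\left(-5\right) \left(-3\right) - 5},-7 \right)}\right)^{2} = \left(\frac{3465}{2} + \left(-12 + 3 \left(-7\right)\right)\right)^{2} = \left(\frac{3465}{2} - 33\right)^{2} = \left(\frac{3399}{2}\right)^{2} = \frac{11553201}{4}$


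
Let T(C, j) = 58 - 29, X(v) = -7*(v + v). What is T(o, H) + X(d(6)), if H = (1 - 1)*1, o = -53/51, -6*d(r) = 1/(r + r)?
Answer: 1051/36 ≈ 29.194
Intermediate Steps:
d(r) = -1/(12*r) (d(r) = -1/(6*(r + r)) = -1/(2*r)/6 = -1/(12*r))
X(v) = -14*v
o = -53/51 (o = -53*1/51 = -53/51 ≈ -1.0392)
H = 0 (H = 0*1 = 0)
T(C, j) = 29
T(o, H) + X(d(6)) = 29 - (-7)/(6*6) = 29 - 14*(-1/72) = 29 + 7/36 = 1051/36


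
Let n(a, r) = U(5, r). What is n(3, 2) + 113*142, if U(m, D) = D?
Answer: 16048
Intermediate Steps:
n(a, r) = r
n(3, 2) + 113*142 = 2 + 113*142 = 2 + 16046 = 16048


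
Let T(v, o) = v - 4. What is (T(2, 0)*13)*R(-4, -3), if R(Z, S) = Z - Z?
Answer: 0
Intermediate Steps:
T(v, o) = -4 + v
R(Z, S) = 0
(T(2, 0)*13)*R(-4, -3) = ((-4 + 2)*13)*0 = -2*13*0 = -26*0 = 0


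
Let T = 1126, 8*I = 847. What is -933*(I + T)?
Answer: -9194715/8 ≈ -1.1493e+6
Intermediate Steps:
I = 847/8 (I = (1/8)*847 = 847/8 ≈ 105.88)
-933*(I + T) = -933*(847/8 + 1126) = -933*9855/8 = -9194715/8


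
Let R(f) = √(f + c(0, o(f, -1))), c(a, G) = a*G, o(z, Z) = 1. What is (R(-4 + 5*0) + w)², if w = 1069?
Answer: 1142757 + 4276*I ≈ 1.1428e+6 + 4276.0*I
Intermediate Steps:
c(a, G) = G*a
R(f) = √f (R(f) = √(f + 1*0) = √(f + 0) = √f)
(R(-4 + 5*0) + w)² = (√(-4 + 5*0) + 1069)² = (√(-4 + 0) + 1069)² = (√(-4) + 1069)² = (2*I + 1069)² = (1069 + 2*I)²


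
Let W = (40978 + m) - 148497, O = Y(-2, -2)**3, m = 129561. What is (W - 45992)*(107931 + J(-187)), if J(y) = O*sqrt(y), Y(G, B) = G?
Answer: -2584947450 + 191600*I*sqrt(187) ≈ -2.5849e+9 + 2.6201e+6*I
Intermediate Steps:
O = -8 (O = (-2)**3 = -8)
W = 22042 (W = (40978 + 129561) - 148497 = 170539 - 148497 = 22042)
J(y) = -8*sqrt(y)
(W - 45992)*(107931 + J(-187)) = (22042 - 45992)*(107931 - 8*I*sqrt(187)) = -23950*(107931 - 8*I*sqrt(187)) = -2584947450 + 191600*I*sqrt(187)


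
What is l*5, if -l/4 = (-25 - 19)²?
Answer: -38720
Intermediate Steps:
l = -7744 (l = -4*(-25 - 19)² = -4*(-44)² = -4*1936 = -7744)
l*5 = -7744*5 = -38720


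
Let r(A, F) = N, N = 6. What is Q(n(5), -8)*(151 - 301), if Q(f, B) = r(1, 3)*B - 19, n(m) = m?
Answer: 10050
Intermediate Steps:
r(A, F) = 6
Q(f, B) = -19 + 6*B (Q(f, B) = 6*B - 19 = -19 + 6*B)
Q(n(5), -8)*(151 - 301) = (-19 + 6*(-8))*(151 - 301) = (-19 - 48)*(-150) = -67*(-150) = 10050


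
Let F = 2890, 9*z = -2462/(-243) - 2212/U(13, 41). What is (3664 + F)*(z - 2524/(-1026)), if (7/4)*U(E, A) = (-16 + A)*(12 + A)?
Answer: 1176787694522/55057725 ≈ 21374.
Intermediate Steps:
U(E, A) = 4*(-16 + A)*(12 + A)/7 (U(E, A) = 4*((-16 + A)*(12 + A))/7 = 4*(-16 + A)*(12 + A)/7)
z = 2321497/2897775 (z = (-2462/(-243) - 2212/(-768/7 - 16/7*41 + (4/7)*41**2))/9 = (-2462*(-1/243) - 2212/(-768/7 - 656/7 + (4/7)*1681))/9 = (2462/243 - 2212/(-768/7 - 656/7 + 6724/7))/9 = (2462/243 - 2212/5300/7)/9 = (2462/243 - 2212*7/5300)/9 = (2462/243 - 3871/1325)/9 = (1/9)*(2321497/321975) = 2321497/2897775 ≈ 0.80113)
(3664 + F)*(z - 2524/(-1026)) = (3664 + 2890)*(2321497/2897775 - 2524/(-1026)) = 6554*(2321497/2897775 - 2524*(-1/1026)) = 6554*(2321497/2897775 + 1262/513) = 6554*(179552593/55057725) = 1176787694522/55057725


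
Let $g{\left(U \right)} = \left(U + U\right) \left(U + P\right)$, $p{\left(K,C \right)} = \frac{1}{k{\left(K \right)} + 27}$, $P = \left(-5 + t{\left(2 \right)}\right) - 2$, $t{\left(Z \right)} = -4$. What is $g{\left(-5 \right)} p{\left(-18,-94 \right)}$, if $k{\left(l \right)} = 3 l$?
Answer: $- \frac{160}{27} \approx -5.9259$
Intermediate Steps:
$P = -11$ ($P = \left(-5 - 4\right) - 2 = -9 - 2 = -11$)
$p{\left(K,C \right)} = \frac{1}{27 + 3 K}$ ($p{\left(K,C \right)} = \frac{1}{3 K + 27} = \frac{1}{27 + 3 K}$)
$g{\left(U \right)} = 2 U \left(-11 + U\right)$ ($g{\left(U \right)} = \left(U + U\right) \left(U - 11\right) = 2 U \left(-11 + U\right)$)
$g{\left(-5 \right)} p{\left(-18,-94 \right)} = 2 \left(-5\right) \left(-11 - 5\right) \frac{1}{3 \left(9 - 18\right)} = 2 \left(-5\right) \left(-16\right) \frac{1}{3 \left(-9\right)} = 160 \cdot \frac{1}{3} \left(- \frac{1}{9}\right) = 160 \left(- \frac{1}{27}\right) = - \frac{160}{27}$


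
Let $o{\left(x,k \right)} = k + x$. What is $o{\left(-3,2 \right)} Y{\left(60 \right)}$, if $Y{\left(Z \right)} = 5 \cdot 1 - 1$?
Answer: $-4$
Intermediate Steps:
$Y{\left(Z \right)} = 4$ ($Y{\left(Z \right)} = 5 - 1 = 4$)
$o{\left(-3,2 \right)} Y{\left(60 \right)} = \left(2 - 3\right) 4 = \left(-1\right) 4 = -4$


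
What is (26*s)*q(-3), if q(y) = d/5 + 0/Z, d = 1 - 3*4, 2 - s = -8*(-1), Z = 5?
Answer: 1716/5 ≈ 343.20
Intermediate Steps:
s = -6 (s = 2 - (-8)*(-1) = 2 - 1*8 = 2 - 8 = -6)
d = -11 (d = 1 - 12 = -11)
q(y) = -11/5 (q(y) = -11/5 + 0/5 = -11*1/5 + 0*(1/5) = -11/5 + 0 = -11/5)
(26*s)*q(-3) = (26*(-6))*(-11/5) = -156*(-11/5) = 1716/5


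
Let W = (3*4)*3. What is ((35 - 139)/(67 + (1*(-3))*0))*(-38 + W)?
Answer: 208/67 ≈ 3.1045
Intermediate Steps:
W = 36 (W = 12*3 = 36)
((35 - 139)/(67 + (1*(-3))*0))*(-38 + W) = ((35 - 139)/(67 + (1*(-3))*0))*(-38 + 36) = -104/(67 - 3*0)*(-2) = -104/(67 + 0)*(-2) = -104/67*(-2) = 208/67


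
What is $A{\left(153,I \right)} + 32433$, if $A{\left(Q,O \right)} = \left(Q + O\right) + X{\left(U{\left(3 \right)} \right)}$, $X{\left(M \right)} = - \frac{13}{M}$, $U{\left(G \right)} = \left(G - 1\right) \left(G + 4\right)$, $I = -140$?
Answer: $\frac{454231}{14} \approx 32445.0$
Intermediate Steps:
$U{\left(G \right)} = \left(-1 + G\right) \left(4 + G\right)$
$A{\left(Q,O \right)} = - \frac{13}{14} + O + Q$ ($A{\left(Q,O \right)} = \left(Q + O\right) - \frac{13}{-4 + 3^{2} + 3 \cdot 3} = \left(O + Q\right) - \frac{13}{-4 + 9 + 9} = \left(O + Q\right) - \frac{13}{14} = - \frac{13}{14} + O + Q$)
$A{\left(153,I \right)} + 32433 = \left(- \frac{13}{14} - 140 + 153\right) + 32433 = \frac{169}{14} + 32433 = \frac{454231}{14}$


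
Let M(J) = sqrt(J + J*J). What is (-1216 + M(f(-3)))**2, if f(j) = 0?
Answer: 1478656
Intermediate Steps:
M(J) = sqrt(J + J**2)
(-1216 + M(f(-3)))**2 = (-1216 + sqrt(0*(1 + 0)))**2 = (-1216 + sqrt(0*1))**2 = (-1216 + sqrt(0))**2 = (-1216 + 0)**2 = (-1216)**2 = 1478656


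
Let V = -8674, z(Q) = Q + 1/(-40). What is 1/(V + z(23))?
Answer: -40/346041 ≈ -0.00011559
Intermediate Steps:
z(Q) = -1/40 + Q (z(Q) = Q - 1/40 = -1/40 + Q)
1/(V + z(23)) = 1/(-8674 + (-1/40 + 23)) = 1/(-8674 + 919/40) = 1/(-346041/40) = -40/346041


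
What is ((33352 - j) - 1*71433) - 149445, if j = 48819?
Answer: -236345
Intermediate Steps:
((33352 - j) - 1*71433) - 149445 = ((33352 - 1*48819) - 1*71433) - 149445 = ((33352 - 48819) - 71433) - 149445 = (-15467 - 71433) - 149445 = -86900 - 149445 = -236345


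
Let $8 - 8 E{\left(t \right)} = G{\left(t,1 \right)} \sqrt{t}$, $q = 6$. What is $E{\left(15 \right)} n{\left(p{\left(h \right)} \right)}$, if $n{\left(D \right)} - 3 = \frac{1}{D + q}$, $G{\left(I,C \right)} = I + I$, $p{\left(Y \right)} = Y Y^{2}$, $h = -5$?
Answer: $\frac{356}{119} - \frac{1335 \sqrt{15}}{119} \approx -40.457$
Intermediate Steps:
$p{\left(Y \right)} = Y^{3}$
$G{\left(I,C \right)} = 2 I$
$n{\left(D \right)} = 3 + \frac{1}{6 + D}$ ($n{\left(D \right)} = 3 + \frac{1}{D + 6} = 3 + \frac{1}{6 + D}$)
$E{\left(t \right)} = 1 - \frac{t^{\frac{3}{2}}}{4}$ ($E{\left(t \right)} = 1 - \frac{2 t \sqrt{t}}{8} = 1 - \frac{2 t^{\frac{3}{2}}}{8} = 1 - \frac{t^{\frac{3}{2}}}{4}$)
$E{\left(15 \right)} n{\left(p{\left(h \right)} \right)} = \left(1 - \frac{15^{\frac{3}{2}}}{4}\right) \frac{19 + 3 \left(-5\right)^{3}}{6 + \left(-5\right)^{3}} = \left(1 - \frac{15 \sqrt{15}}{4}\right) \frac{19 + 3 \left(-125\right)}{6 - 125} = \left(1 - \frac{15 \sqrt{15}}{4}\right) \frac{19 - 375}{-119} = \left(1 - \frac{15 \sqrt{15}}{4}\right) \left(\left(- \frac{1}{119}\right) \left(-356\right)\right) = \left(1 - \frac{15 \sqrt{15}}{4}\right) \frac{356}{119} = \frac{356}{119} - \frac{1335 \sqrt{15}}{119}$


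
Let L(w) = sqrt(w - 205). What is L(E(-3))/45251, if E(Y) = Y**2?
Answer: 14*I/45251 ≈ 0.00030939*I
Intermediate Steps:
L(w) = sqrt(-205 + w)
L(E(-3))/45251 = sqrt(-205 + (-3)**2)/45251 = sqrt(-205 + 9)*(1/45251) = sqrt(-196)*(1/45251) = (14*I)*(1/45251) = 14*I/45251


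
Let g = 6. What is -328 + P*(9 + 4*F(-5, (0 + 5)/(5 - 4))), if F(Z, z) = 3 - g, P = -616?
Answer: 1520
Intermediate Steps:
F(Z, z) = -3 (F(Z, z) = 3 - 1*6 = 3 - 6 = -3)
-328 + P*(9 + 4*F(-5, (0 + 5)/(5 - 4))) = -328 - 616*(9 + 4*(-3)) = -328 - 616*(9 - 12) = -328 - 616*(-3) = -328 + 1848 = 1520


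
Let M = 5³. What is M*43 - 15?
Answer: 5360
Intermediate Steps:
M = 125
M*43 - 15 = 125*43 - 15 = 5375 - 15 = 5360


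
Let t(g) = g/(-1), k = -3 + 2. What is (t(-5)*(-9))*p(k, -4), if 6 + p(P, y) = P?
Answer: 315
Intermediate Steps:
k = -1
p(P, y) = -6 + P
t(g) = -g (t(g) = g*(-1) = -g)
(t(-5)*(-9))*p(k, -4) = (-1*(-5)*(-9))*(-6 - 1) = (5*(-9))*(-7) = -45*(-7) = 315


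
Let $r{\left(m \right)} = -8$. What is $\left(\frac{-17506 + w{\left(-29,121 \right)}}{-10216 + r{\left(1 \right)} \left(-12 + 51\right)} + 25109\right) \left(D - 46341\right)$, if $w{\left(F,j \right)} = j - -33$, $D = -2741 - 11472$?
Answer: $- \frac{1000522024801}{658} \approx -1.5205 \cdot 10^{9}$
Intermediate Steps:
$D = -14213$ ($D = -2741 - 11472 = -14213$)
$w{\left(F,j \right)} = 33 + j$ ($w{\left(F,j \right)} = j + 33 = 33 + j$)
$\left(\frac{-17506 + w{\left(-29,121 \right)}}{-10216 + r{\left(1 \right)} \left(-12 + 51\right)} + 25109\right) \left(D - 46341\right) = \left(\frac{-17506 + \left(33 + 121\right)}{-10216 - 8 \left(-12 + 51\right)} + 25109\right) \left(-14213 - 46341\right) = \left(\frac{-17506 + 154}{-10216 - 312} + 25109\right) \left(-60554\right) = \left(- \frac{17352}{-10216 - 312} + 25109\right) \left(-60554\right) = \left(- \frac{17352}{-10528} + 25109\right) \left(-60554\right) = \left(\left(-17352\right) \left(- \frac{1}{10528}\right) + 25109\right) \left(-60554\right) = \left(\frac{2169}{1316} + 25109\right) \left(-60554\right) = \frac{33045613}{1316} \left(-60554\right) = - \frac{1000522024801}{658}$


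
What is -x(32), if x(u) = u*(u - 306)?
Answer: 8768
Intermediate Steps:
x(u) = u*(-306 + u)
-x(32) = -32*(-306 + 32) = -32*(-274) = -1*(-8768) = 8768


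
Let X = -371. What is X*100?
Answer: -37100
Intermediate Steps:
X*100 = -371*100 = -37100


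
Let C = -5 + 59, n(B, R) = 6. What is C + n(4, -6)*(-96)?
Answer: -522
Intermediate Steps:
C = 54
C + n(4, -6)*(-96) = 54 + 6*(-96) = 54 - 576 = -522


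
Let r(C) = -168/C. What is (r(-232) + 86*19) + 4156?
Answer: 167931/29 ≈ 5790.7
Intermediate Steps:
(r(-232) + 86*19) + 4156 = (-168/(-232) + 86*19) + 4156 = (-168*(-1/232) + 1634) + 4156 = (21/29 + 1634) + 4156 = 47407/29 + 4156 = 167931/29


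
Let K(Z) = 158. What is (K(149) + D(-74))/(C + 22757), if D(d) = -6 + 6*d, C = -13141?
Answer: -73/2404 ≈ -0.030366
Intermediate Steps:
(K(149) + D(-74))/(C + 22757) = (158 + (-6 + 6*(-74)))/(-13141 + 22757) = (158 + (-6 - 444))/9616 = (158 - 450)*(1/9616) = -292*1/9616 = -73/2404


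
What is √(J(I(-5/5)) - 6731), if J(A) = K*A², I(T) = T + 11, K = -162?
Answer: I*√22931 ≈ 151.43*I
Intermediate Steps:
I(T) = 11 + T
J(A) = -162*A²
√(J(I(-5/5)) - 6731) = √(-162*(11 - 5/5)² - 6731) = √(-162*(11 - 5*⅕)² - 6731) = √(-162*(11 - 1)² - 6731) = √(-162*10² - 6731) = √(-162*100 - 6731) = √(-16200 - 6731) = √(-22931) = I*√22931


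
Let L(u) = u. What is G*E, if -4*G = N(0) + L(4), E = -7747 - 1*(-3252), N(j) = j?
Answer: 4495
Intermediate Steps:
E = -4495 (E = -7747 + 3252 = -4495)
G = -1 (G = -(0 + 4)/4 = -¼*4 = -1)
G*E = -1*(-4495) = 4495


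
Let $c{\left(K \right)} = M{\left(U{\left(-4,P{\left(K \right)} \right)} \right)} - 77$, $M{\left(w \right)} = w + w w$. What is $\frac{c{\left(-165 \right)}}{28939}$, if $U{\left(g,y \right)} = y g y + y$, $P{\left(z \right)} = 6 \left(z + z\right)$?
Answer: $\frac{245974665932743}{28939} \approx 8.4998 \cdot 10^{9}$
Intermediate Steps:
$P{\left(z \right)} = 12 z$ ($P{\left(z \right)} = 6 \cdot 2 z = 12 z$)
$U{\left(g,y \right)} = y + g y^{2}$ ($U{\left(g,y \right)} = g y y + y = g y^{2} + y = y + g y^{2}$)
$M{\left(w \right)} = w + w^{2}$
$c{\left(K \right)} = -77 + 12 K \left(1 - 48 K\right) \left(1 + 12 K \left(1 - 48 K\right)\right)$ ($c{\left(K \right)} = 12 K \left(1 - 4 \cdot 12 K\right) \left(1 + 12 K \left(1 - 4 \cdot 12 K\right)\right) - 77 = 12 K \left(1 - 48 K\right) \left(1 + 12 K \left(1 - 48 K\right)\right) - 77 = -77 + 12 K \left(1 - 48 K\right) \left(1 + 12 K \left(1 - 48 K\right)\right)$)
$\frac{c{\left(-165 \right)}}{28939} = \frac{-77 + 12 \left(-165\right) \left(-1 + 48 \left(-165\right)\right) \left(-1 + 12 \left(-165\right) \left(-1 + 48 \left(-165\right)\right)\right)}{28939} = \left(-77 + 12 \left(-165\right) \left(-1 - 7920\right) \left(-1 + 12 \left(-165\right) \left(-1 - 7920\right)\right)\right) \frac{1}{28939} = \left(-77 + 12 \left(-165\right) \left(-7921\right) \left(-1 + 12 \left(-165\right) \left(-7921\right)\right)\right) \frac{1}{28939} = \left(-77 + 12 \left(-165\right) \left(-7921\right) \left(-1 + 15683580\right)\right) \frac{1}{28939} = \left(-77 + 12 \left(-165\right) \left(-7921\right) 15683579\right) \frac{1}{28939} = \left(-77 + 245974665932820\right) \frac{1}{28939} = 245974665932743 \cdot \frac{1}{28939} = \frac{245974665932743}{28939}$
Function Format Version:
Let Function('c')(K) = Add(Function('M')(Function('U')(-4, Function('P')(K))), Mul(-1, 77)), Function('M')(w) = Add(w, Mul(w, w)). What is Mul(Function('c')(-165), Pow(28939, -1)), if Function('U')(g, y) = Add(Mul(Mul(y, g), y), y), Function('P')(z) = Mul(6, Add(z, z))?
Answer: Rational(245974665932743, 28939) ≈ 8.4998e+9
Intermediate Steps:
Function('P')(z) = Mul(12, z) (Function('P')(z) = Mul(6, Mul(2, z)) = Mul(12, z))
Function('U')(g, y) = Add(y, Mul(g, Pow(y, 2))) (Function('U')(g, y) = Add(Mul(Mul(g, y), y), y) = Add(Mul(g, Pow(y, 2)), y) = Add(y, Mul(g, Pow(y, 2))))
Function('M')(w) = Add(w, Pow(w, 2))
Function('c')(K) = Add(-77, Mul(12, K, Add(1, Mul(-48, K)), Add(1, Mul(12, K, Add(1, Mul(-48, K)))))) (Function('c')(K) = Add(Mul(Mul(Mul(12, K), Add(1, Mul(-4, Mul(12, K)))), Add(1, Mul(Mul(12, K), Add(1, Mul(-4, Mul(12, K)))))), Mul(-1, 77)) = Add(Mul(Mul(Mul(12, K), Add(1, Mul(-48, K))), Add(1, Mul(Mul(12, K), Add(1, Mul(-48, K))))), -77) = Add(Mul(Mul(12, K, Add(1, Mul(-48, K))), Add(1, Mul(12, K, Add(1, Mul(-48, K))))), -77) = Add(Mul(12, K, Add(1, Mul(-48, K)), Add(1, Mul(12, K, Add(1, Mul(-48, K))))), -77) = Add(-77, Mul(12, K, Add(1, Mul(-48, K)), Add(1, Mul(12, K, Add(1, Mul(-48, K)))))))
Mul(Function('c')(-165), Pow(28939, -1)) = Mul(Add(-77, Mul(12, -165, Add(-1, Mul(48, -165)), Add(-1, Mul(12, -165, Add(-1, Mul(48, -165)))))), Pow(28939, -1)) = Mul(Add(-77, Mul(12, -165, Add(-1, -7920), Add(-1, Mul(12, -165, Add(-1, -7920))))), Rational(1, 28939)) = Mul(Add(-77, Mul(12, -165, -7921, Add(-1, Mul(12, -165, -7921)))), Rational(1, 28939)) = Mul(Add(-77, Mul(12, -165, -7921, Add(-1, 15683580))), Rational(1, 28939)) = Mul(Add(-77, Mul(12, -165, -7921, 15683579)), Rational(1, 28939)) = Mul(Add(-77, 245974665932820), Rational(1, 28939)) = Mul(245974665932743, Rational(1, 28939)) = Rational(245974665932743, 28939)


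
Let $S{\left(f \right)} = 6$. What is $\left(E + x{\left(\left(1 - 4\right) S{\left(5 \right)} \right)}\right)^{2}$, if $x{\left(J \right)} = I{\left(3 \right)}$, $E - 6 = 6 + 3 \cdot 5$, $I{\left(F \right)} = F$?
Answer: $900$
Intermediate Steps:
$E = 27$ ($E = 6 + \left(6 + 3 \cdot 5\right) = 6 + \left(6 + 15\right) = 6 + 21 = 27$)
$x{\left(J \right)} = 3$
$\left(E + x{\left(\left(1 - 4\right) S{\left(5 \right)} \right)}\right)^{2} = \left(27 + 3\right)^{2} = 30^{2} = 900$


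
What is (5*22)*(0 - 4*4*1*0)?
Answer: 0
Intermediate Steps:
(5*22)*(0 - 4*4*1*0) = 110*(0 - 16*0) = 110*(0 - 4*0) = 110*(0 + 0) = 110*0 = 0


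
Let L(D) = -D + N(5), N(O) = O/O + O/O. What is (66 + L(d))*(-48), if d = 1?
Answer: -3216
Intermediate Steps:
N(O) = 2 (N(O) = 1 + 1 = 2)
L(D) = 2 - D (L(D) = -D + 2 = 2 - D)
(66 + L(d))*(-48) = (66 + (2 - 1*1))*(-48) = (66 + (2 - 1))*(-48) = (66 + 1)*(-48) = 67*(-48) = -3216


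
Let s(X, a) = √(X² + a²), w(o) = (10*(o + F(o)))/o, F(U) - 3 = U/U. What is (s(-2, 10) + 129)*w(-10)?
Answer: 774 + 12*√26 ≈ 835.19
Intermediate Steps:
F(U) = 4 (F(U) = 3 + U/U = 3 + 1 = 4)
w(o) = (40 + 10*o)/o (w(o) = (10*(o + 4))/o = (10*(4 + o))/o = (40 + 10*o)/o)
(s(-2, 10) + 129)*w(-10) = (√((-2)² + 10²) + 129)*(10 + 40/(-10)) = (√(4 + 100) + 129)*(10 + 40*(-⅒)) = (√104 + 129)*(10 - 4) = (2*√26 + 129)*6 = (129 + 2*√26)*6 = 774 + 12*√26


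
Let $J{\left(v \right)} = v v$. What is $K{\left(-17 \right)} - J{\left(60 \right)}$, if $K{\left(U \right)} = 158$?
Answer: $-3442$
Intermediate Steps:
$J{\left(v \right)} = v^{2}$
$K{\left(-17 \right)} - J{\left(60 \right)} = 158 - 60^{2} = 158 - 3600 = -3442$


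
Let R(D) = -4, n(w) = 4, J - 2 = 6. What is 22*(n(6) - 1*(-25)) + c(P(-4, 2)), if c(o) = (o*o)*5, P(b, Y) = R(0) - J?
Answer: 1358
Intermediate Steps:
J = 8 (J = 2 + 6 = 8)
P(b, Y) = -12 (P(b, Y) = -4 - 1*8 = -4 - 8 = -12)
c(o) = 5*o² (c(o) = o²*5 = 5*o²)
22*(n(6) - 1*(-25)) + c(P(-4, 2)) = 22*(4 - 1*(-25)) + 5*(-12)² = 22*(4 + 25) + 5*144 = 22*29 + 720 = 638 + 720 = 1358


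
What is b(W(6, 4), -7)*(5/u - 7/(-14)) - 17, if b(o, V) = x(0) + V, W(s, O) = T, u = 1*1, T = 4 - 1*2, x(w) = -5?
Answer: -83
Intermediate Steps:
T = 2 (T = 4 - 2 = 2)
u = 1
W(s, O) = 2
b(o, V) = -5 + V
b(W(6, 4), -7)*(5/u - 7/(-14)) - 17 = (-5 - 7)*(5/1 - 7/(-14)) - 17 = -12*(5*1 - 7*(-1/14)) - 17 = -12*(5 + ½) - 17 = -12*11/2 - 17 = -66 - 17 = -83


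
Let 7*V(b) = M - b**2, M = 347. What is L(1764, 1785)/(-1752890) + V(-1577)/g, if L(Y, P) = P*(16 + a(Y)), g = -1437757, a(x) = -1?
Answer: 116835231893/504045973546 ≈ 0.23179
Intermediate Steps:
L(Y, P) = 15*P (L(Y, P) = P*(16 - 1) = P*15 = 15*P)
V(b) = 347/7 - b**2/7 (V(b) = (347 - b**2)/7 = 347/7 - b**2/7)
L(1764, 1785)/(-1752890) + V(-1577)/g = (15*1785)/(-1752890) + (347/7 - 1/7*(-1577)**2)/(-1437757) = 26775*(-1/1752890) + (347/7 - 1/7*2486929)*(-1/1437757) = -5355/350578 + (347/7 - 2486929/7)*(-1/1437757) = -5355/350578 - 355226*(-1/1437757) = -5355/350578 + 355226/1437757 = 116835231893/504045973546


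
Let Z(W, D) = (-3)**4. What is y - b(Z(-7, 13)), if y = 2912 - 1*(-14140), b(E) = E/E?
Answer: 17051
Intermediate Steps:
Z(W, D) = 81
b(E) = 1
y = 17052 (y = 2912 + 14140 = 17052)
y - b(Z(-7, 13)) = 17052 - 1*1 = 17052 - 1 = 17051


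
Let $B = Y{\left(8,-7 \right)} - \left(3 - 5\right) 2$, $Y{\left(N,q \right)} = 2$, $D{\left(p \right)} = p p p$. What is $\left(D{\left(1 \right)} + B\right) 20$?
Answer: $140$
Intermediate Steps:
$D{\left(p \right)} = p^{3}$ ($D{\left(p \right)} = p^{2} p = p^{3}$)
$B = 6$ ($B = 2 - \left(3 - 5\right) 2 = 2 - \left(-2\right) 2 = 2 - -4 = 2 + 4 = 6$)
$\left(D{\left(1 \right)} + B\right) 20 = \left(1^{3} + 6\right) 20 = \left(1 + 6\right) 20 = 7 \cdot 20 = 140$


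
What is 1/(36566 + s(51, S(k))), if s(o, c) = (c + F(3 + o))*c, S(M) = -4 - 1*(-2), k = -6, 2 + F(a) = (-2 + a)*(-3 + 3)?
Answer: 1/36574 ≈ 2.7342e-5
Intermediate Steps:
F(a) = -2 (F(a) = -2 + (-2 + a)*(-3 + 3) = -2 + (-2 + a)*0 = -2 + 0 = -2)
S(M) = -2 (S(M) = -4 + 2 = -2)
s(o, c) = c*(-2 + c) (s(o, c) = (c - 2)*c = (-2 + c)*c = c*(-2 + c))
1/(36566 + s(51, S(k))) = 1/(36566 - 2*(-2 - 2)) = 1/(36566 - 2*(-4)) = 1/(36566 + 8) = 1/36574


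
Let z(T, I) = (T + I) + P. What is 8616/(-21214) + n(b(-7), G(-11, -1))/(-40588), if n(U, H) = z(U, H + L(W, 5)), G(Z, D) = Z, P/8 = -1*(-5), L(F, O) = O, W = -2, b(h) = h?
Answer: -175139493/430516916 ≈ -0.40681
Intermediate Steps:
P = 40 (P = 8*(-1*(-5)) = 8*5 = 40)
z(T, I) = 40 + I + T (z(T, I) = (T + I) + 40 = (I + T) + 40 = 40 + I + T)
n(U, H) = 45 + H + U (n(U, H) = 40 + (H + 5) + U = 40 + (5 + H) + U = 45 + H + U)
8616/(-21214) + n(b(-7), G(-11, -1))/(-40588) = 8616/(-21214) + (45 - 11 - 7)/(-40588) = 8616*(-1/21214) + 27*(-1/40588) = -4308/10607 - 27/40588 = -175139493/430516916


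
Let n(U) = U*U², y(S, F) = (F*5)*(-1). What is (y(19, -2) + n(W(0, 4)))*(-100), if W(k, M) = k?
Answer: -1000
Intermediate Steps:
y(S, F) = -5*F (y(S, F) = (5*F)*(-1) = -5*F)
n(U) = U³
(y(19, -2) + n(W(0, 4)))*(-100) = (-5*(-2) + 0³)*(-100) = (10 + 0)*(-100) = 10*(-100) = -1000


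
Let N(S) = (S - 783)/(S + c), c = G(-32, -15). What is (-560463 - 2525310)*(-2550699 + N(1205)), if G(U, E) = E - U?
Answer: 4809105871256694/611 ≈ 7.8709e+12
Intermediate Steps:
c = 17 (c = -15 - 1*(-32) = -15 + 32 = 17)
N(S) = (-783 + S)/(17 + S) (N(S) = (S - 783)/(S + 17) = (-783 + S)/(17 + S))
(-560463 - 2525310)*(-2550699 + N(1205)) = (-560463 - 2525310)*(-2550699 + (-783 + 1205)/(17 + 1205)) = -3085773*(-2550699 + 422/1222) = -3085773*(-2550699 + (1/1222)*422) = -3085773*(-2550699 + 211/611) = -3085773*(-1558476878/611) = 4809105871256694/611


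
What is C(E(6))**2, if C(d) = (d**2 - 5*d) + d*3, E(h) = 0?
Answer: 0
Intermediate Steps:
C(d) = d**2 - 2*d (C(d) = (d**2 - 5*d) + 3*d = d**2 - 2*d)
C(E(6))**2 = (0*(-2 + 0))**2 = (0*(-2))**2 = 0**2 = 0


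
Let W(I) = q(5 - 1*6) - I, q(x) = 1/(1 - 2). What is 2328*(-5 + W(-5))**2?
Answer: 2328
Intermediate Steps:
q(x) = -1 (q(x) = 1/(-1) = -1)
W(I) = -1 - I
2328*(-5 + W(-5))**2 = 2328*(-5 + (-1 - 1*(-5)))**2 = 2328*(-5 + (-1 + 5))**2 = 2328*(-5 + 4)**2 = 2328*(-1)**2 = 2328*1 = 2328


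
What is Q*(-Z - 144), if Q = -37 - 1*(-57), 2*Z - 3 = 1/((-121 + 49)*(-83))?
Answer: -8695085/2988 ≈ -2910.0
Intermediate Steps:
Z = 17929/11952 (Z = 3/2 + (1/((-121 + 49)*(-83)))/2 = 3/2 + (-1/83/(-72))/2 = 3/2 + (-1/72*(-1/83))/2 = 3/2 + (½)*(1/5976) = 3/2 + 1/11952 = 17929/11952 ≈ 1.5001)
Q = 20 (Q = -37 + 57 = 20)
Q*(-Z - 144) = 20*(-1*17929/11952 - 144) = 20*(-17929/11952 - 144) = 20*(-1739017/11952) = -8695085/2988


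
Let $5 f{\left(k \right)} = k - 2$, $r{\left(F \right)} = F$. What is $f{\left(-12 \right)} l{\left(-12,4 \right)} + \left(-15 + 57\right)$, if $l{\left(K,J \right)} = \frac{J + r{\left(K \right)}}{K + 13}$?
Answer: $\frac{322}{5} \approx 64.4$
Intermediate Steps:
$f{\left(k \right)} = - \frac{2}{5} + \frac{k}{5}$ ($f{\left(k \right)} = \frac{k - 2}{5} = \frac{-2 + k}{5} = - \frac{2}{5} + \frac{k}{5}$)
$l{\left(K,J \right)} = \frac{J + K}{13 + K}$ ($l{\left(K,J \right)} = \frac{J + K}{K + 13} = \frac{J + K}{13 + K}$)
$f{\left(-12 \right)} l{\left(-12,4 \right)} + \left(-15 + 57\right) = \left(- \frac{2}{5} + \frac{1}{5} \left(-12\right)\right) \frac{4 - 12}{13 - 12} + \left(-15 + 57\right) = \left(- \frac{2}{5} - \frac{12}{5}\right) 1^{-1} \left(-8\right) + 42 = - \frac{14 \cdot 1 \left(-8\right)}{5} + 42 = \left(- \frac{14}{5}\right) \left(-8\right) + 42 = \frac{112}{5} + 42 = \frac{322}{5}$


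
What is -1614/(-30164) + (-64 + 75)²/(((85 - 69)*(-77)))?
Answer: -37759/844592 ≈ -0.044707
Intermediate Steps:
-1614/(-30164) + (-64 + 75)²/(((85 - 69)*(-77))) = -1614*(-1/30164) + 11²/((16*(-77))) = 807/15082 + 121/(-1232) = 807/15082 + 121*(-1/1232) = 807/15082 - 11/112 = -37759/844592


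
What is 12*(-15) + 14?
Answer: -166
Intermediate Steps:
12*(-15) + 14 = -180 + 14 = -166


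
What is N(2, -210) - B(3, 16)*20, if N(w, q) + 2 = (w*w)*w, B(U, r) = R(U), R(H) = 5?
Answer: -94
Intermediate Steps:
B(U, r) = 5
N(w, q) = -2 + w³ (N(w, q) = -2 + (w*w)*w = -2 + w²*w = -2 + w³)
N(2, -210) - B(3, 16)*20 = (-2 + 2³) - 5*20 = (-2 + 8) - 1*100 = 6 - 100 = -94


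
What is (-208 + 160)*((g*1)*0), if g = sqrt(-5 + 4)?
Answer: 0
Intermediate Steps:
g = I (g = sqrt(-1) = I ≈ 1.0*I)
(-208 + 160)*((g*1)*0) = (-208 + 160)*((I*1)*0) = -48*I*0 = -48*0 = 0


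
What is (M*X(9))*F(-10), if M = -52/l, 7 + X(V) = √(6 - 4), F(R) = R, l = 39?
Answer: -280/3 + 40*√2/3 ≈ -74.477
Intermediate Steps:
X(V) = -7 + √2 (X(V) = -7 + √(6 - 4) = -7 + √2)
M = -4/3 (M = -52/39 = -52*1/39 = -4/3 ≈ -1.3333)
(M*X(9))*F(-10) = -4*(-7 + √2)/3*(-10) = (28/3 - 4*√2/3)*(-10) = -280/3 + 40*√2/3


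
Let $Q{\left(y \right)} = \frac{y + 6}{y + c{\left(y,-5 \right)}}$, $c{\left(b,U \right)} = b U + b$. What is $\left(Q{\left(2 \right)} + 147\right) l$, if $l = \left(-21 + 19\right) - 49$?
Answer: $-7429$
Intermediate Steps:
$c{\left(b,U \right)} = b + U b$ ($c{\left(b,U \right)} = U b + b = b + U b$)
$Q{\left(y \right)} = - \frac{6 + y}{3 y}$ ($Q{\left(y \right)} = \frac{y + 6}{y + y \left(1 - 5\right)} = \frac{6 + y}{y + y \left(-4\right)} = \frac{6 + y}{y - 4 y} = \frac{6 + y}{\left(-3\right) y} = \left(6 + y\right) \left(- \frac{1}{3 y}\right) = - \frac{6 + y}{3 y}$)
$l = -51$ ($l = -2 - 49 = -51$)
$\left(Q{\left(2 \right)} + 147\right) l = \left(\frac{-6 - 2}{3 \cdot 2} + 147\right) \left(-51\right) = \left(\frac{1}{3} \cdot \frac{1}{2} \left(-6 - 2\right) + 147\right) \left(-51\right) = \left(\frac{1}{3} \cdot \frac{1}{2} \left(-8\right) + 147\right) \left(-51\right) = \left(- \frac{4}{3} + 147\right) \left(-51\right) = \frac{437}{3} \left(-51\right) = -7429$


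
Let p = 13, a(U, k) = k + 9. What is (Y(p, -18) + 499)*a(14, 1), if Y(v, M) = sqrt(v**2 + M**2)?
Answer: 4990 + 10*sqrt(493) ≈ 5212.0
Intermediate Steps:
a(U, k) = 9 + k
Y(v, M) = sqrt(M**2 + v**2)
(Y(p, -18) + 499)*a(14, 1) = (sqrt((-18)**2 + 13**2) + 499)*(9 + 1) = (sqrt(324 + 169) + 499)*10 = (sqrt(493) + 499)*10 = (499 + sqrt(493))*10 = 4990 + 10*sqrt(493)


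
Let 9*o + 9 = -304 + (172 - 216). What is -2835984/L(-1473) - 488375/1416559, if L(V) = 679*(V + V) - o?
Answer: 88556647981/82530143899 ≈ 1.0730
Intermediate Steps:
o = -119/3 (o = -1 + (-304 + (172 - 216))/9 = -1 + (-304 - 44)/9 = -1 + (⅑)*(-348) = -1 - 116/3 = -119/3 ≈ -39.667)
L(V) = 119/3 + 1358*V (L(V) = 679*(V + V) - 1*(-119/3) = 679*(2*V) + 119/3 = 1358*V + 119/3 = 119/3 + 1358*V)
-2835984/L(-1473) - 488375/1416559 = -2835984/(119/3 + 1358*(-1473)) - 488375/1416559 = -2835984/(119/3 - 2000334) - 488375*1/1416559 = -2835984/(-6000883/3) - 488375/1416559 = -2835984*(-3/6000883) - 488375/1416559 = 8507952/6000883 - 488375/1416559 = 88556647981/82530143899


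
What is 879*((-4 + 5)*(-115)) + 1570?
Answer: -99515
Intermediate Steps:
879*((-4 + 5)*(-115)) + 1570 = 879*(1*(-115)) + 1570 = 879*(-115) + 1570 = -101085 + 1570 = -99515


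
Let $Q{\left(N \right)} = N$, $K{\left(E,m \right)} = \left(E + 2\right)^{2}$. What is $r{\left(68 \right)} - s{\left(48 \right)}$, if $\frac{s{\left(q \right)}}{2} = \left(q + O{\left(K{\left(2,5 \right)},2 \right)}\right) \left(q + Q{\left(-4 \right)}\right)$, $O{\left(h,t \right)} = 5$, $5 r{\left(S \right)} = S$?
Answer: $- \frac{23252}{5} \approx -4650.4$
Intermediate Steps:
$K{\left(E,m \right)} = \left(2 + E\right)^{2}$
$r{\left(S \right)} = \frac{S}{5}$
$s{\left(q \right)} = 2 \left(-4 + q\right) \left(5 + q\right)$ ($s{\left(q \right)} = 2 \left(q + 5\right) \left(q - 4\right) = 2 \left(5 + q\right) \left(-4 + q\right) = 2 \left(-4 + q\right) \left(5 + q\right)$)
$r{\left(68 \right)} - s{\left(48 \right)} = \frac{1}{5} \cdot 68 - \left(-40 + 2 \cdot 48 + 2 \cdot 48^{2}\right) = \frac{68}{5} - \left(-40 + 96 + 2 \cdot 2304\right) = \frac{68}{5} - \left(-40 + 96 + 4608\right) = \frac{68}{5} - 4664 = - \frac{23252}{5}$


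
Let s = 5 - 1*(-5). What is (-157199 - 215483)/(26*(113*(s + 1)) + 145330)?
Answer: -186341/88824 ≈ -2.0979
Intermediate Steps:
s = 10 (s = 5 + 5 = 10)
(-157199 - 215483)/(26*(113*(s + 1)) + 145330) = (-157199 - 215483)/(26*(113*(10 + 1)) + 145330) = -372682/(26*(113*11) + 145330) = -372682/(26*1243 + 145330) = -372682/(32318 + 145330) = -372682/177648 = -372682*1/177648 = -186341/88824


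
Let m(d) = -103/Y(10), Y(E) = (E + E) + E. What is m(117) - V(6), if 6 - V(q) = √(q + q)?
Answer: -283/30 + 2*√3 ≈ -5.9692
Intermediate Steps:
Y(E) = 3*E (Y(E) = 2*E + E = 3*E)
V(q) = 6 - √2*√q (V(q) = 6 - √(q + q) = 6 - √(2*q) = 6 - √2*√q)
m(d) = -103/30 (m(d) = -103/(3*10) = -103/30)
m(117) - V(6) = -103/30 - (6 - √2*√6) = -103/30 - (6 - 2*√3) = -103/30 + (-6 + 2*√3) = -283/30 + 2*√3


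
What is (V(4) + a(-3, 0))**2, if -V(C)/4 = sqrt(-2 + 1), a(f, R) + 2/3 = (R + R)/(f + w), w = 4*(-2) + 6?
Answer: -140/9 + 16*I/3 ≈ -15.556 + 5.3333*I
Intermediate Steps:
w = -2 (w = -8 + 6 = -2)
a(f, R) = -2/3 + 2*R/(-2 + f) (a(f, R) = -2/3 + (R + R)/(f - 2) = -2/3 + (2*R)/(-2 + f) = -2/3 + 2*R/(-2 + f))
V(C) = -4*I (V(C) = -4*sqrt(-2 + 1) = -4*I)
(V(4) + a(-3, 0))**2 = (-4*I + 2*(2 - 1*(-3) + 3*0)/(3*(-2 - 3)))**2 = (-4*I + (2/3)*(2 + 3 + 0)/(-5))**2 = (-4*I + (2/3)*(-1/5)*5)**2 = (-4*I - 2/3)**2 = (-2/3 - 4*I)**2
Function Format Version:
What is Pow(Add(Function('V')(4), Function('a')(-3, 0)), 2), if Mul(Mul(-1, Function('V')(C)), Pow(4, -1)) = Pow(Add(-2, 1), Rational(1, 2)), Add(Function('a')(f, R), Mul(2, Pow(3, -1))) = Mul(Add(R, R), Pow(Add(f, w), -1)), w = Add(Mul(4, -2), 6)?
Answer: Add(Rational(-140, 9), Mul(Rational(16, 3), I)) ≈ Add(-15.556, Mul(5.3333, I))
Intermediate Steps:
w = -2 (w = Add(-8, 6) = -2)
Function('a')(f, R) = Add(Rational(-2, 3), Mul(2, R, Pow(Add(-2, f), -1))) (Function('a')(f, R) = Add(Rational(-2, 3), Mul(Add(R, R), Pow(Add(f, -2), -1))) = Add(Rational(-2, 3), Mul(Mul(2, R), Pow(Add(-2, f), -1))) = Add(Rational(-2, 3), Mul(2, R, Pow(Add(-2, f), -1))))
Function('V')(C) = Mul(-4, I) (Function('V')(C) = Mul(-4, Pow(Add(-2, 1), Rational(1, 2))) = Mul(-4, Pow(-1, Rational(1, 2))) = Mul(-4, I))
Pow(Add(Function('V')(4), Function('a')(-3, 0)), 2) = Pow(Add(Mul(-4, I), Mul(Rational(2, 3), Pow(Add(-2, -3), -1), Add(2, Mul(-1, -3), Mul(3, 0)))), 2) = Pow(Add(Mul(-4, I), Mul(Rational(2, 3), Pow(-5, -1), Add(2, 3, 0))), 2) = Pow(Add(Mul(-4, I), Mul(Rational(2, 3), Rational(-1, 5), 5)), 2) = Pow(Add(Mul(-4, I), Rational(-2, 3)), 2) = Pow(Add(Rational(-2, 3), Mul(-4, I)), 2)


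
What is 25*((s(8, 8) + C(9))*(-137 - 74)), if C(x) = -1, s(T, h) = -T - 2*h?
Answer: 131875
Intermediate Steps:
25*((s(8, 8) + C(9))*(-137 - 74)) = 25*(((-1*8 - 2*8) - 1)*(-137 - 74)) = 25*(((-8 - 16) - 1)*(-211)) = 25*((-24 - 1)*(-211)) = 25*(-25*(-211)) = 25*5275 = 131875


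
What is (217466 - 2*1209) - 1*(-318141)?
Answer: 533189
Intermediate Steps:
(217466 - 2*1209) - 1*(-318141) = (217466 - 2418) + 318141 = 215048 + 318141 = 533189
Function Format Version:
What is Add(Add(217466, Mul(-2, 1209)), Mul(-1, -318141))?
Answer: 533189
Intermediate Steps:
Add(Add(217466, Mul(-2, 1209)), Mul(-1, -318141)) = Add(Add(217466, -2418), 318141) = Add(215048, 318141) = 533189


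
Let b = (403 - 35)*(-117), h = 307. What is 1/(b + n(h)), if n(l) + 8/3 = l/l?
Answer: -3/129173 ≈ -2.3225e-5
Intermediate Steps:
n(l) = -5/3 (n(l) = -8/3 + l/l = -8/3 + 1 = -5/3)
b = -43056 (b = 368*(-117) = -43056)
1/(b + n(h)) = 1/(-43056 - 5/3) = 1/(-129173/3) = -3/129173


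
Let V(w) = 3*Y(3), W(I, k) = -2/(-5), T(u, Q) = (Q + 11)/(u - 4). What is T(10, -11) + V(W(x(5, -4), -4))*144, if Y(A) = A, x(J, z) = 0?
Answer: 1296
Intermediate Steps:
T(u, Q) = (11 + Q)/(-4 + u)
W(I, k) = ⅖ (W(I, k) = -2*(-⅕) = ⅖)
V(w) = 9 (V(w) = 3*3 = 9)
T(10, -11) + V(W(x(5, -4), -4))*144 = (11 - 11)/(-4 + 10) + 9*144 = 0/6 + 1296 = (⅙)*0 + 1296 = 0 + 1296 = 1296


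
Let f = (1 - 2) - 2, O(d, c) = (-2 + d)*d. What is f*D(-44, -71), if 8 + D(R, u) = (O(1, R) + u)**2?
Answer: -15528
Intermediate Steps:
O(d, c) = d*(-2 + d)
D(R, u) = -8 + (-1 + u)**2 (D(R, u) = -8 + (1*(-2 + 1) + u)**2 = -8 + (1*(-1) + u)**2 = -8 + (-1 + u)**2)
f = -3 (f = -1 - 2 = -3)
f*D(-44, -71) = -3*(-8 + (-1 - 71)**2) = -3*(-8 + (-72)**2) = -3*(-8 + 5184) = -3*5176 = -15528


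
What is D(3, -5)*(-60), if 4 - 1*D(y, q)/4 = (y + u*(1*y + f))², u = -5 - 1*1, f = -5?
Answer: 53040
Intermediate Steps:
u = -6 (u = -5 - 1 = -6)
D(y, q) = 16 - 4*(30 - 5*y)² (D(y, q) = 16 - 4*(y - 6*(1*y - 5))² = 16 - 4*(y - 6*(y - 5))² = 16 - 4*(y - 6*(-5 + y))² = 16 - 4*(y + (30 - 6*y))² = 16 - 4*(30 - 5*y)²)
D(3, -5)*(-60) = (16 - 100*(-6 + 3)²)*(-60) = (16 - 100*(-3)²)*(-60) = (16 - 100*9)*(-60) = (16 - 900)*(-60) = -884*(-60) = 53040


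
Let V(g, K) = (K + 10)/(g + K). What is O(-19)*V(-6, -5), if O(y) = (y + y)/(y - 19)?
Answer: -5/11 ≈ -0.45455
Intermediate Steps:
V(g, K) = (10 + K)/(K + g)
O(y) = 2*y/(-19 + y) (O(y) = (2*y)/(-19 + y) = 2*y/(-19 + y))
O(-19)*V(-6, -5) = (2*(-19)/(-19 - 19))*((10 - 5)/(-5 - 6)) = (2*(-19)/(-38))*(5/(-11)) = (2*(-19)*(-1/38))*(-1/11*5) = 1*(-5/11) = -5/11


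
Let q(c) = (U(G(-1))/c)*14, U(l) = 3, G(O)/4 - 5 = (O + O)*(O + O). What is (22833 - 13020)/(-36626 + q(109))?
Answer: -1069617/3992192 ≈ -0.26793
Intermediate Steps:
G(O) = 20 + 16*O**2 (G(O) = 20 + 4*((O + O)*(O + O)) = 20 + 4*((2*O)*(2*O)) = 20 + 4*(4*O**2) = 20 + 16*O**2)
q(c) = 42/c (q(c) = (3/c)*14 = 42/c)
(22833 - 13020)/(-36626 + q(109)) = (22833 - 13020)/(-36626 + 42/109) = 9813/(-36626 + 42*(1/109)) = 9813/(-36626 + 42/109) = 9813/(-3992192/109) = 9813*(-109/3992192) = -1069617/3992192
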